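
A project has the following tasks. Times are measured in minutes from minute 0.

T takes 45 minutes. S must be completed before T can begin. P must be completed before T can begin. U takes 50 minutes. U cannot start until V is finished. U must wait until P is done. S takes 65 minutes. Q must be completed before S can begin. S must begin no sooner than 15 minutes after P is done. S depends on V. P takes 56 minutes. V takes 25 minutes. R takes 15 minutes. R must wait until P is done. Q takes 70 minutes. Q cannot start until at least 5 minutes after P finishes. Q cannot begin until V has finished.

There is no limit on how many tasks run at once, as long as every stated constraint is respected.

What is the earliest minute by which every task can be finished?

241

Nothing blocks V, so it runs from minute 0 to minute 25.
P has no prerequisites, so it starts at minute 0 and finishes at minute 56.
For U: V (finishes minute 25); P (finishes minute 56). Taking the maximum gives a start of minute 56, and it finishes at 56 + 50 = minute 106.
R cannot begin until P (finishes minute 56). It runs from minute 56 to 56 + 15 = minute 71.
Q needs all of P (finishes minute 56, plus 5-minute gap → minute 61); V (finishes minute 25). That puts its earliest start at minute 61; it finishes at 61 + 70 = minute 131.
S needs all of Q (finishes minute 131); P (finishes minute 56, plus 15-minute gap → minute 71); V (finishes minute 25). That puts its earliest start at minute 131; it finishes at 131 + 65 = minute 196.
For T: S (finishes minute 196); P (finishes minute 56). Taking the maximum gives a start of minute 196, and it finishes at 196 + 45 = minute 241.
All tasks are finished once the last one completes. Finish times: P at 56, Q at 131, R at 71, S at 196, T at 241, U at 106, V at 25. The latest is minute 241.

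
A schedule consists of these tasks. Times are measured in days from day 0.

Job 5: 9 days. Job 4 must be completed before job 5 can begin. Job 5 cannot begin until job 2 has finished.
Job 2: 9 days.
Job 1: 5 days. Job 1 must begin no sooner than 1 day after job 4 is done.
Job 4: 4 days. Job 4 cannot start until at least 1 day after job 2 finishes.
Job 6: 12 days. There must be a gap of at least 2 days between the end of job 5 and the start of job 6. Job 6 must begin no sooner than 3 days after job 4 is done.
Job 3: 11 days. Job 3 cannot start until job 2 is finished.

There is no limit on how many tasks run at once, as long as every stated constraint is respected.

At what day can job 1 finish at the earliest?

Nothing blocks job 2, so it runs from day 0 to day 9.
Job 4 waits on job 2 (finishes day 9, plus 1-day gap → day 10), so it starts at day 10 and finishes at 10 + 4 = day 14.
Job 1 waits on job 4 (finishes day 14, plus 1-day gap → day 15), so it starts at day 15 and finishes at 15 + 5 = day 20.

20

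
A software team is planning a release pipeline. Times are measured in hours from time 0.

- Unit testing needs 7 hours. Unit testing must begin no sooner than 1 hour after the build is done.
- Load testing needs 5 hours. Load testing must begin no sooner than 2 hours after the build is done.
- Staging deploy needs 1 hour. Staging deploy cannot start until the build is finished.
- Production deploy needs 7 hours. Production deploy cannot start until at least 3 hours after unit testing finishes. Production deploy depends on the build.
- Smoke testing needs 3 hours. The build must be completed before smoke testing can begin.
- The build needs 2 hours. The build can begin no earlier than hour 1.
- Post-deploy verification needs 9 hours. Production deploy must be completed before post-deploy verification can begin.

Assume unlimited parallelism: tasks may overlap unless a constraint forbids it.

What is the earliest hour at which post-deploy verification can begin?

The build waits on its own release at hour 1, so it starts at hour 1 and finishes at 1 + 2 = hour 3.
After the build (finishes hour 3, plus 1-hour gap → hour 4), unit testing can start at hour 4 and finishes at hour 11.
Production deploy cannot start until unit testing (finishes hour 11, plus 3-hour gap → hour 14); the build (finishes hour 3). The controlling bound is hour 14, so production deploy finishes at 14 + 7 = hour 21.
Post-deploy verification waits on production deploy (finishes hour 21), so the earliest it can start is hour 21.

21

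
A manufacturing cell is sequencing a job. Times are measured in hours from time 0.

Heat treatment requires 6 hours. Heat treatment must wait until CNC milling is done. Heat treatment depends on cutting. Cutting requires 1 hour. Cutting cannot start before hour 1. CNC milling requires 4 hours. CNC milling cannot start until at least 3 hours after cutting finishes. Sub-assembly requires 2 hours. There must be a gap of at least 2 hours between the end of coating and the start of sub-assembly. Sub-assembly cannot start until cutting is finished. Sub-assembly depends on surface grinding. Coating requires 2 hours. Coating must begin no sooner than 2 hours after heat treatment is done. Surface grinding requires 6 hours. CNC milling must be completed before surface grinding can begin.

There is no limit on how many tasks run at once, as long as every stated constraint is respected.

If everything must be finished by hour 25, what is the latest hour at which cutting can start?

3

Sub-assembly must finish by hour 25; it takes 2 hours, so it must start by 25 − 2 = hour 23.
Coating feeds into sub-assembly (must start by hour 23, minus 2-hour gap → hour 21); so coating must finish by hour 21 and therefore start by hour 19.
Heat treatment must finish before coating (must start by hour 19, minus 2-hour gap → hour 17). With a 6-hour duration, heat treatment must start by 17 − 6 = hour 11.
Since sub-assembly (must start by hour 23) depends on it, surface grinding must finish by hour 23. Backing off its 6-hour duration gives a latest start of hour 17.
CNC milling feeds heat treatment (must start by hour 11); surface grinding (must start by hour 17). Taking the minimum, CNC milling must finish by hour 11 and start by 11 − 4 = hour 7.
Cutting must finish in time for CNC milling (must start by hour 7, minus 3-hour gap → hour 4); heat treatment (must start by hour 11); sub-assembly (must start by hour 23). The tightest is hour 4, so cutting must start by 4 − 1 = hour 3.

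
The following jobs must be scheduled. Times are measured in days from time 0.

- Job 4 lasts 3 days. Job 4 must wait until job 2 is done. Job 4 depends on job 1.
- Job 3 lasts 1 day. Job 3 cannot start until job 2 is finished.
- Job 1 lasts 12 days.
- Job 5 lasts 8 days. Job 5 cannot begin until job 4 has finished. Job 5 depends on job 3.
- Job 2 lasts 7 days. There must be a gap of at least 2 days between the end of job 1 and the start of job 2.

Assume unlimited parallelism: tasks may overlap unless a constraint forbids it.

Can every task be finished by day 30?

Job 1 has no prerequisites, so it starts at day 0 and finishes at day 12.
Job 2 cannot begin until job 1 (finishes day 12, plus 2-day gap → day 14). It runs from day 14 to 14 + 7 = day 21.
For job 4: job 2 (finishes day 21); job 1 (finishes day 12). Taking the maximum gives a start of day 21, and it finishes at 21 + 3 = day 24.
Job 3 cannot begin until job 2 (finishes day 21). It runs from day 21 to 21 + 1 = day 22.
For job 5: job 4 (finishes day 24); job 3 (finishes day 22). Taking the maximum gives a start of day 24, and it finishes at 24 + 8 = day 32.
The earliest everything can be done is day 32, which is after the deadline of 30, so it is not possible.

No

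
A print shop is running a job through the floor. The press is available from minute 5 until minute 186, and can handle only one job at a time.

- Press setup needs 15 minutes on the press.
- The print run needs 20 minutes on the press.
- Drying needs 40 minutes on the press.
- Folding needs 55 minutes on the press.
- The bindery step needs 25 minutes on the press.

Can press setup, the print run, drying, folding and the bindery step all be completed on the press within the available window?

The press window is 186 − 5 = 181 minutes.
Running back to back, the jobs need 15 + 20 + 40 + 55 + 25 = 155 minutes on the press.
Since 155 ≤ 181, they fit within the window.

Yes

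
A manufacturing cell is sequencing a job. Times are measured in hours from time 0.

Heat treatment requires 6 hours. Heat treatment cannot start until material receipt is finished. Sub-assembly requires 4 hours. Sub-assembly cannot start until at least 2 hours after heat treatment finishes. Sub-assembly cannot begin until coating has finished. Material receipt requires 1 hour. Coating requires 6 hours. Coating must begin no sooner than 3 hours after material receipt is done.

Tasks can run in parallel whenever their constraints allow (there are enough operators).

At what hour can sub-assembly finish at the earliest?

14

Material receipt has no prerequisites, so it starts at hour 0 and finishes at hour 1.
Coating cannot begin until material receipt (finishes hour 1, plus 3-hour gap → hour 4). It runs from hour 4 to 4 + 6 = hour 10.
Heat treatment cannot begin until material receipt (finishes hour 1). It runs from hour 1 to 1 + 6 = hour 7.
Sub-assembly cannot start until heat treatment (finishes hour 7, plus 2-hour gap → hour 9); coating (finishes hour 10). The controlling bound is hour 10, so sub-assembly finishes at 10 + 4 = hour 14.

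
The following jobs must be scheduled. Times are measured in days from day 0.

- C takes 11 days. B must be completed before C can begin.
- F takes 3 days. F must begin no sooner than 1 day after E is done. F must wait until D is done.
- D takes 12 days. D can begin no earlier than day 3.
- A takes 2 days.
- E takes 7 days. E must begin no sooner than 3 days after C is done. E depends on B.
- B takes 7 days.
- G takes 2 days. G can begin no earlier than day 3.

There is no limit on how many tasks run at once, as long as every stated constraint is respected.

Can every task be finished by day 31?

No

G cannot begin until its own release at day 3. It runs from day 3 to 3 + 2 = day 5.
D cannot begin until its own release at day 3. It runs from day 3 to 3 + 12 = day 15.
Nothing blocks B, so it runs from day 0 to day 7.
C cannot begin until B (finishes day 7). It runs from day 7 to 7 + 11 = day 18.
E has to wait for C (finishes day 18, plus 3-day gap → day 21); B (finishes day 7). The latest of these is day 21, so E runs day 21 to 21 + 7 = day 28.
F needs all of E (finishes day 28, plus 1-day gap → day 29); D (finishes day 15). That puts its earliest start at day 29; it finishes at 29 + 3 = day 32.
A has no prerequisites, so it starts at day 0 and finishes at day 2.
The earliest everything can be done is day 32, which is after the deadline of 31, so it is not possible.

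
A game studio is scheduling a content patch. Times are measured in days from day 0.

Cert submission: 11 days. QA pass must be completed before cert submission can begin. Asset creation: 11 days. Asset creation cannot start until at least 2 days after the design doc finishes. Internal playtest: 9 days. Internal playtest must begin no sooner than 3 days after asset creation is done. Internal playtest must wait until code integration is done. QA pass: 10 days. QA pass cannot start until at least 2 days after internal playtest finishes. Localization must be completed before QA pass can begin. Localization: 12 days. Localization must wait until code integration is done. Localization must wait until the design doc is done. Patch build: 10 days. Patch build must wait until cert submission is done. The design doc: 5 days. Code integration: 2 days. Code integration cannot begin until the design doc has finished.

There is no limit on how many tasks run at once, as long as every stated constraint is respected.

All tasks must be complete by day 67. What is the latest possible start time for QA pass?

Patch build has no dependents, so it just needs to finish by day 67. Starting by 67 − 10 = day 57 achieves that.
Cert submission has to be done before patch build (must start by day 57). That means finishing by day 57, i.e. starting by 57 − 11 = day 46.
Since cert submission (must start by day 46) depends on it, QA pass must finish by day 46. Backing off its 10-day duration gives a latest start of day 36.

36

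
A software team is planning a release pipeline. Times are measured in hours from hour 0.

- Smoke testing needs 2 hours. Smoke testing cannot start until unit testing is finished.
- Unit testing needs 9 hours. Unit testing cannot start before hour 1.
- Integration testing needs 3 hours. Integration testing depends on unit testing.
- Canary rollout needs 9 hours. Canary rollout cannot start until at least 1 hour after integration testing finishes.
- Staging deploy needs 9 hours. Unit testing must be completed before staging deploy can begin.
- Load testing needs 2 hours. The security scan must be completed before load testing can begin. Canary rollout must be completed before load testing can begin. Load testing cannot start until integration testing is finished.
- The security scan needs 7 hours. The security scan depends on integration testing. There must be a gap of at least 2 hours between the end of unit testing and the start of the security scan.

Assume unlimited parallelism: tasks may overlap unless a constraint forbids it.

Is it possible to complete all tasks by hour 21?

No

Unit testing cannot begin until its own release at hour 1. It runs from hour 1 to 1 + 9 = hour 10.
Smoke testing cannot begin until unit testing (finishes hour 10). It runs from hour 10 to 10 + 2 = hour 12.
Staging deploy cannot begin until unit testing (finishes hour 10). It runs from hour 10 to 10 + 9 = hour 19.
After unit testing (finishes hour 10), integration testing can start at hour 10 and finishes at hour 13.
Canary rollout cannot begin until integration testing (finishes hour 13, plus 1-hour gap → hour 14). It runs from hour 14 to 14 + 9 = hour 23.
For the security scan: integration testing (finishes hour 13); unit testing (finishes hour 10, plus 2-hour gap → hour 12). Taking the maximum gives a start of hour 13, and it finishes at 13 + 7 = hour 20.
Load testing cannot start until the security scan (finishes hour 20); canary rollout (finishes hour 23); integration testing (finishes hour 13). The controlling bound is hour 23, so load testing finishes at 23 + 2 = hour 25.
The earliest everything can be done is hour 25, which is after the deadline of 21, so it is not possible.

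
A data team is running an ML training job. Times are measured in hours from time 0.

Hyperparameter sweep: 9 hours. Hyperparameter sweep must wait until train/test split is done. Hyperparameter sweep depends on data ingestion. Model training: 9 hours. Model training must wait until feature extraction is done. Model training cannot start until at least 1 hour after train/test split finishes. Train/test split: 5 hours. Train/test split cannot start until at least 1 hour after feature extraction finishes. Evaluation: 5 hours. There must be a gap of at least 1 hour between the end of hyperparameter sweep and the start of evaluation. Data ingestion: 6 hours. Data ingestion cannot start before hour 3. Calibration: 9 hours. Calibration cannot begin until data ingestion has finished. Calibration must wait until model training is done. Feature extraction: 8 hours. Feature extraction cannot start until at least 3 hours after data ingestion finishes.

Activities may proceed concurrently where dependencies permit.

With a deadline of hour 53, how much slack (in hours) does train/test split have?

After its own release at hour 3, data ingestion can start at hour 3 and finishes at hour 9.
After data ingestion (finishes hour 9, plus 3-hour gap → hour 12), feature extraction can start at hour 12 and finishes at hour 20.
Train/test split waits on feature extraction (finishes hour 20, plus 1-hour gap → hour 21), so it starts at hour 21 and finishes at 21 + 5 = hour 26.

Working backward from the deadline:
To finish by hour 53, evaluation (duration 5) must start no later than hour 48.
Hyperparameter sweep has to be done before evaluation (must start by hour 48, minus 1-hour gap → hour 47). That means finishing by hour 47, i.e. starting by 47 − 9 = hour 38.
Calibration must finish by hour 53; it takes 9 hours, so it must start by 53 − 9 = hour 44.
Model training has to be done before calibration (must start by hour 44). That means finishing by hour 44, i.e. starting by 44 − 9 = hour 35.
Train/test split has several dependents: hyperparameter sweep (must start by hour 38); model training (must start by hour 35, minus 1-hour gap → hour 34). The earliest of those limits is hour 34, so train/test split must start by 34 − 5 = hour 29.
So train/test split can start as early as hour 21 and as late as hour 29, giving 29 − 21 = 8 hours of slack.

8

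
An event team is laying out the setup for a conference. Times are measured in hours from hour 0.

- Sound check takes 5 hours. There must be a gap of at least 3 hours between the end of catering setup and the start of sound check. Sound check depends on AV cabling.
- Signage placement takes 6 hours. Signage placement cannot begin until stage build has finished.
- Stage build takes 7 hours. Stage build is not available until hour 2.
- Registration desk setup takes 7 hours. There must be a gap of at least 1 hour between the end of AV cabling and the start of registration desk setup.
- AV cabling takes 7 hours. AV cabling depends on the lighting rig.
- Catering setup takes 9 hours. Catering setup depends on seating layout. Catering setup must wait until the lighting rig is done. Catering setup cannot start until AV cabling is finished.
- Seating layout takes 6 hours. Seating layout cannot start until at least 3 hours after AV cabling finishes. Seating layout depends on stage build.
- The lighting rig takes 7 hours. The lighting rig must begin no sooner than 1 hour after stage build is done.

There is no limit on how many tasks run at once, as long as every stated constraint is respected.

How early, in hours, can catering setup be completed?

Stage build cannot begin until its own release at hour 2. It runs from hour 2 to 2 + 7 = hour 9.
The lighting rig cannot begin until stage build (finishes hour 9, plus 1-hour gap → hour 10). It runs from hour 10 to 10 + 7 = hour 17.
AV cabling waits on the lighting rig (finishes hour 17), so it starts at hour 17 and finishes at 17 + 7 = hour 24.
For seating layout: AV cabling (finishes hour 24, plus 3-hour gap → hour 27); stage build (finishes hour 9). Taking the maximum gives a start of hour 27, and it finishes at 27 + 6 = hour 33.
For catering setup: seating layout (finishes hour 33); the lighting rig (finishes hour 17); AV cabling (finishes hour 24). Taking the maximum gives a start of hour 33, and it finishes at 33 + 9 = hour 42.

42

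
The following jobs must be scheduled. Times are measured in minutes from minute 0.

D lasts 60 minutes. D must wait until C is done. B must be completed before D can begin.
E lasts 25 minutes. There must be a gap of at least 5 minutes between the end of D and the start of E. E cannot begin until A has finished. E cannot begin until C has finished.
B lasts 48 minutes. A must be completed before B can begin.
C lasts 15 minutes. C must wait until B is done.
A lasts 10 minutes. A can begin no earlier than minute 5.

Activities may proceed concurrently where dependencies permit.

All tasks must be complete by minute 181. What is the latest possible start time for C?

To finish by minute 181, E (duration 25) must start no later than minute 156.
Since E (must start by minute 156, minus 5-minute gap → minute 151) depends on it, D must finish by minute 151. Backing off its 60-minute duration gives a latest start of minute 91.
C feeds D (must start by minute 91); E (must start by minute 156). Taking the minimum, C must finish by minute 91 and start by 91 − 15 = minute 76.

76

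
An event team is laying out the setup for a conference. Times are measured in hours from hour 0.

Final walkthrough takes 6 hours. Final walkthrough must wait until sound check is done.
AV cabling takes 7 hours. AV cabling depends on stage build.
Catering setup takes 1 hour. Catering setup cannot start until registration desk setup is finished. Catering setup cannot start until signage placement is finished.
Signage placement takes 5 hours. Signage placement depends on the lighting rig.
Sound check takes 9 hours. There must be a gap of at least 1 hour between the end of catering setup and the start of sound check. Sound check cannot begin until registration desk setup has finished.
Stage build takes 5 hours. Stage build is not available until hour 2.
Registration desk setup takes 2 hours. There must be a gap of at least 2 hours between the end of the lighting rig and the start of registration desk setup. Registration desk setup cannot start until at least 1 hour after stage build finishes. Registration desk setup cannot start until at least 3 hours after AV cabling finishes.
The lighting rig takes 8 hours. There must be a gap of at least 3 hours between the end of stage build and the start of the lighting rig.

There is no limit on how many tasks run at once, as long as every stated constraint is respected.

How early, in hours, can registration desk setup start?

20

Stage build waits on its own release at hour 2, so it starts at hour 2 and finishes at 2 + 5 = hour 7.
AV cabling waits on stage build (finishes hour 7), so it starts at hour 7 and finishes at 7 + 7 = hour 14.
The lighting rig waits on stage build (finishes hour 7, plus 3-hour gap → hour 10), so it starts at hour 10 and finishes at 10 + 8 = hour 18.
Registration desk setup waits on the lighting rig (finishes hour 18, plus 2-hour gap → hour 20); stage build (finishes hour 7, plus 1-hour gap → hour 8); AV cabling (finishes hour 14, plus 3-hour gap → hour 17). The latest of these is hour 20, which is the earliest registration desk setup can start.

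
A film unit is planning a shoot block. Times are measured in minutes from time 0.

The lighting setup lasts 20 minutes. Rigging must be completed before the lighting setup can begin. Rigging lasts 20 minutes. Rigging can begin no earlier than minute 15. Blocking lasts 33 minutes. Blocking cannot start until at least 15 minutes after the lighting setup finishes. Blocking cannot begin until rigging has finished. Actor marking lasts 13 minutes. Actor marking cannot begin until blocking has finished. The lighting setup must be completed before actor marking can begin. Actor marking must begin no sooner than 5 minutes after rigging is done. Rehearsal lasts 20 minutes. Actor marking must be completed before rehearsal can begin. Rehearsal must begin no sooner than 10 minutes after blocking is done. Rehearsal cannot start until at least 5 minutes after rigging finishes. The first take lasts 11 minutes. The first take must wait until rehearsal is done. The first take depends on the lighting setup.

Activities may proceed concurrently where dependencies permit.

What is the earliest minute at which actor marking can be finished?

After its own release at minute 15, rigging can start at minute 15 and finishes at minute 35.
The lighting setup waits on rigging (finishes minute 35), so it starts at minute 35 and finishes at 35 + 20 = minute 55.
Blocking needs all of the lighting setup (finishes minute 55, plus 15-minute gap → minute 70); rigging (finishes minute 35). That puts its earliest start at minute 70; it finishes at 70 + 33 = minute 103.
Actor marking cannot start until blocking (finishes minute 103); the lighting setup (finishes minute 55); rigging (finishes minute 35, plus 5-minute gap → minute 40). The controlling bound is minute 103, so actor marking finishes at 103 + 13 = minute 116.

116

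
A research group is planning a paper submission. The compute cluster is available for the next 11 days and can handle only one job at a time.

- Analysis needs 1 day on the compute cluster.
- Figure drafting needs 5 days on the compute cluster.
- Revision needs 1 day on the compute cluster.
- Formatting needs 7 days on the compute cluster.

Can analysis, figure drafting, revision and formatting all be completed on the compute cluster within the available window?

Running back to back, the jobs need 1 + 5 + 1 + 7 = 14 days on the compute cluster.
Since 14 > 11, they cannot all fit.

No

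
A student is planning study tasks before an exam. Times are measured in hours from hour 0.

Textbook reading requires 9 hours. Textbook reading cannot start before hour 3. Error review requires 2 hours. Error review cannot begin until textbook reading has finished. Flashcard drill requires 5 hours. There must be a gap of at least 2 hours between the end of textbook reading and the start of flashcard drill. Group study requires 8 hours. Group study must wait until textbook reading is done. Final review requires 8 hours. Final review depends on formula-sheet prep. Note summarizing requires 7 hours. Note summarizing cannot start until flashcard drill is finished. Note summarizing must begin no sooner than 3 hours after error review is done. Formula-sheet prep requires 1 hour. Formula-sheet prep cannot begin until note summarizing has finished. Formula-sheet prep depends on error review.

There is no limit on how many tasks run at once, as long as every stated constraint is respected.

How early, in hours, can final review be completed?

After its own release at hour 3, textbook reading can start at hour 3 and finishes at hour 12.
Error review cannot begin until textbook reading (finishes hour 12). It runs from hour 12 to 12 + 2 = hour 14.
After textbook reading (finishes hour 12, plus 2-hour gap → hour 14), flashcard drill can start at hour 14 and finishes at hour 19.
Note summarizing cannot start until flashcard drill (finishes hour 19); error review (finishes hour 14, plus 3-hour gap → hour 17). The controlling bound is hour 19, so note summarizing finishes at 19 + 7 = hour 26.
Formula-sheet prep has to wait for note summarizing (finishes hour 26); error review (finishes hour 14). The latest of these is hour 26, so formula-sheet prep runs hour 26 to 26 + 1 = hour 27.
Final review waits on formula-sheet prep (finishes hour 27), so it starts at hour 27 and finishes at 27 + 8 = hour 35.

35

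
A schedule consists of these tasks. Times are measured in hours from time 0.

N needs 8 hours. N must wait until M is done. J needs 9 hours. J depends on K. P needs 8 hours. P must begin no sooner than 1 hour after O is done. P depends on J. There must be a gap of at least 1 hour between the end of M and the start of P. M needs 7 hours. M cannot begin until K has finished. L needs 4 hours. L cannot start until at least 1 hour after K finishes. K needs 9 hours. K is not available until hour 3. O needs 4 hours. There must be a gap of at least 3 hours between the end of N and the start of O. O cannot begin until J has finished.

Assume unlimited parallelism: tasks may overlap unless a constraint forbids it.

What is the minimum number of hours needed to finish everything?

43

K waits on its own release at hour 3, so it starts at hour 3 and finishes at 3 + 9 = hour 12.
M waits on K (finishes hour 12), so it starts at hour 12 and finishes at 12 + 7 = hour 19.
N cannot begin until M (finishes hour 19). It runs from hour 19 to 19 + 8 = hour 27.
L cannot begin until K (finishes hour 12, plus 1-hour gap → hour 13). It runs from hour 13 to 13 + 4 = hour 17.
J cannot begin until K (finishes hour 12). It runs from hour 12 to 12 + 9 = hour 21.
O needs all of N (finishes hour 27, plus 3-hour gap → hour 30); J (finishes hour 21). That puts its earliest start at hour 30; it finishes at 30 + 4 = hour 34.
For P: O (finishes hour 34, plus 1-hour gap → hour 35); J (finishes hour 21); M (finishes hour 19, plus 1-hour gap → hour 20). Taking the maximum gives a start of hour 35, and it finishes at 35 + 8 = hour 43.
All tasks are finished once the last one completes. Finish times: J at 21, K at 12, L at 17, M at 19, N at 27, O at 34, P at 43. The latest is hour 43.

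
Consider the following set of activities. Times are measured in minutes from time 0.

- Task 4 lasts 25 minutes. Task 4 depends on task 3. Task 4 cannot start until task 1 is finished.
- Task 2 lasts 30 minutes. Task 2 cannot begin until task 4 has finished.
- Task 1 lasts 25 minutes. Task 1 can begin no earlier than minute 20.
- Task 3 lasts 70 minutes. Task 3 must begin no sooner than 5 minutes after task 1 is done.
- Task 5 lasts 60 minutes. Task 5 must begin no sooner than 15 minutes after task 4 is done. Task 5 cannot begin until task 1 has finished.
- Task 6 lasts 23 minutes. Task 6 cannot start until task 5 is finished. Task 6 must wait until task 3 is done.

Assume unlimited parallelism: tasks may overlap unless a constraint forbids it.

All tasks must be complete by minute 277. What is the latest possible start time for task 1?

Nothing follows task 2; the deadline of minute 277 is its only limit. It must start by 277 − 30 = minute 247.
To finish by minute 277, task 6 (duration 23) must start no later than minute 254.
Task 5 has to be done before task 6 (must start by minute 254). That means finishing by minute 254, i.e. starting by 254 − 60 = minute 194.
Task 4 feeds task 2 (must start by minute 247); task 5 (must start by minute 194, minus 15-minute gap → minute 179). Taking the minimum, task 4 must finish by minute 179 and start by 179 − 25 = minute 154.
Task 3 must finish in time for task 4 (must start by minute 154); task 6 (must start by minute 254). The tightest is minute 154, so task 3 must start by 154 − 70 = minute 84.
Task 1 must finish in time for task 3 (must start by minute 84, minus 5-minute gap → minute 79); task 4 (must start by minute 154); task 5 (must start by minute 194). The tightest is minute 79, so task 1 must start by 79 − 25 = minute 54.

54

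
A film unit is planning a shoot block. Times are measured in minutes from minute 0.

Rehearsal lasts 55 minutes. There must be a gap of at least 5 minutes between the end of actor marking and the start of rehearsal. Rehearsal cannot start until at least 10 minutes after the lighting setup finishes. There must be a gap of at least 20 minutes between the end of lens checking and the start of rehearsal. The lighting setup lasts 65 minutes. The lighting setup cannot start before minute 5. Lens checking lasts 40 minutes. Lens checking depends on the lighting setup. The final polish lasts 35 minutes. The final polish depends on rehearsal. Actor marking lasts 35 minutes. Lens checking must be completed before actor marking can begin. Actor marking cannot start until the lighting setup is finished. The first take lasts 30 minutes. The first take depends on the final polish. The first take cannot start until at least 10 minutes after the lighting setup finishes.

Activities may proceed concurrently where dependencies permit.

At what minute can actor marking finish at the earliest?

145

After its own release at minute 5, the lighting setup can start at minute 5 and finishes at minute 70.
Lens checking waits on the lighting setup (finishes minute 70), so it starts at minute 70 and finishes at 70 + 40 = minute 110.
Actor marking has to wait for lens checking (finishes minute 110); the lighting setup (finishes minute 70). The latest of these is minute 110, so actor marking runs minute 110 to 110 + 35 = minute 145.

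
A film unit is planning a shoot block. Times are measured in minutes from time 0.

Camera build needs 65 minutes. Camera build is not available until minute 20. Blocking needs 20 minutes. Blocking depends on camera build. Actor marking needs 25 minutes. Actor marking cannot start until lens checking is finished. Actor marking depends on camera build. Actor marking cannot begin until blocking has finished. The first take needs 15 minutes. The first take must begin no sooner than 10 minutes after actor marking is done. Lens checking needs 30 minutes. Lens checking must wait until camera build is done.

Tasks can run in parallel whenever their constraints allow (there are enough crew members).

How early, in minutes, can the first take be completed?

After its own release at minute 20, camera build can start at minute 20 and finishes at minute 85.
After camera build (finishes minute 85), blocking can start at minute 85 and finishes at minute 105.
Lens checking waits on camera build (finishes minute 85), so it starts at minute 85 and finishes at 85 + 30 = minute 115.
Actor marking has to wait for lens checking (finishes minute 115); camera build (finishes minute 85); blocking (finishes minute 105). The latest of these is minute 115, so actor marking runs minute 115 to 115 + 25 = minute 140.
The first take waits on actor marking (finishes minute 140, plus 10-minute gap → minute 150), so it starts at minute 150 and finishes at 150 + 15 = minute 165.

165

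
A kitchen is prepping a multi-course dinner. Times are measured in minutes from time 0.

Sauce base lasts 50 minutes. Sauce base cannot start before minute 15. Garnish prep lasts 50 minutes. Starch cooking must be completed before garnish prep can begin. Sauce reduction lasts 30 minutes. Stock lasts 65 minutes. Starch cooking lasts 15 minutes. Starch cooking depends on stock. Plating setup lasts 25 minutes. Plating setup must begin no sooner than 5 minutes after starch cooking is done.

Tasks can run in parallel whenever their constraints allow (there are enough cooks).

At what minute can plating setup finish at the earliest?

110

Stock can start immediately at minute 0; it finishes at minute 65.
Starch cooking cannot begin until stock (finishes minute 65). It runs from minute 65 to 65 + 15 = minute 80.
After starch cooking (finishes minute 80, plus 5-minute gap → minute 85), plating setup can start at minute 85 and finishes at minute 110.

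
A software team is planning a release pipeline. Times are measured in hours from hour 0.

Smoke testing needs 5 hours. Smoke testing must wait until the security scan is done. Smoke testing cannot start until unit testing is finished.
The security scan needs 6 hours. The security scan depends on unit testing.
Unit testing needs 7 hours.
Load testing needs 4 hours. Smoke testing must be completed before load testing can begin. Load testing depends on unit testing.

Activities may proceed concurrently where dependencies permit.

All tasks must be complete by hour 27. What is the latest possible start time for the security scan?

To finish by hour 27, load testing (duration 4) must start no later than hour 23.
Smoke testing feeds into load testing (must start by hour 23); so smoke testing must finish by hour 23 and therefore start by hour 18.
The security scan must finish before smoke testing (must start by hour 18). With a 6-hour duration, the security scan must start by 18 − 6 = hour 12.

12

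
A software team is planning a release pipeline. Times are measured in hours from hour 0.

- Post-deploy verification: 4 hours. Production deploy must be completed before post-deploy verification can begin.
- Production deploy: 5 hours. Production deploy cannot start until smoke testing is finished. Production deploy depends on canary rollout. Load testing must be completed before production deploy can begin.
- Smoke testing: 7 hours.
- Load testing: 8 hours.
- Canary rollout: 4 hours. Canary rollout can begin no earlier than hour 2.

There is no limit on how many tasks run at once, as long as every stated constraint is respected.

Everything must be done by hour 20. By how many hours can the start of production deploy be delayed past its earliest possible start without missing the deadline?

Load testing can start immediately at hour 0; it finishes at hour 8.
After its own release at hour 2, canary rollout can start at hour 2 and finishes at hour 6.
Smoke testing has no prerequisites, so it starts at hour 0 and finishes at hour 7.
For production deploy: smoke testing (finishes hour 7); canary rollout (finishes hour 6); load testing (finishes hour 8). Taking the maximum gives a start of hour 8, and it finishes at 8 + 5 = hour 13.

Working backward from the deadline:
Post-deploy verification has no dependents, so it just needs to finish by hour 20. Starting by 20 − 4 = hour 16 achieves that.
Production deploy has to be done before post-deploy verification (must start by hour 16). That means finishing by hour 16, i.e. starting by 16 − 5 = hour 11.
So production deploy can start as early as hour 8 and as late as hour 11, giving 11 − 8 = 3 hours of slack.

3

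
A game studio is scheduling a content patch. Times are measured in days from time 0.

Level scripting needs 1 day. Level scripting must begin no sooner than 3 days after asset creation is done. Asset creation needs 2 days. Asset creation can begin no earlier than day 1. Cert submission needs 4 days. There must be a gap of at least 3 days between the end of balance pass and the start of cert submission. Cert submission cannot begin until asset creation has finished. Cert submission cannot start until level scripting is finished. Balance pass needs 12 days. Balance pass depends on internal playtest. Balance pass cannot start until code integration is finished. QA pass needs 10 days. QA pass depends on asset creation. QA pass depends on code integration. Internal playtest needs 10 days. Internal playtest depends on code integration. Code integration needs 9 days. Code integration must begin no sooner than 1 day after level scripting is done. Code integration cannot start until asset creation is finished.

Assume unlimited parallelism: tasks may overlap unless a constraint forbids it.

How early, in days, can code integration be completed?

After its own release at day 1, asset creation can start at day 1 and finishes at day 3.
After asset creation (finishes day 3, plus 3-day gap → day 6), level scripting can start at day 6 and finishes at day 7.
Code integration needs all of level scripting (finishes day 7, plus 1-day gap → day 8); asset creation (finishes day 3). That puts its earliest start at day 8; it finishes at 8 + 9 = day 17.

17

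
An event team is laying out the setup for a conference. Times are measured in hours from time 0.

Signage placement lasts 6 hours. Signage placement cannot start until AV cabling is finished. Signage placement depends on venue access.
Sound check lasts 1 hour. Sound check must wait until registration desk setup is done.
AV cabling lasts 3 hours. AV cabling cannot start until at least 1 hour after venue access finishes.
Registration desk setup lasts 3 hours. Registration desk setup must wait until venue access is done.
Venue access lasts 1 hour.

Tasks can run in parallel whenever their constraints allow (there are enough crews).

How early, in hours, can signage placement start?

5

Nothing blocks venue access, so it runs from hour 0 to hour 1.
After venue access (finishes hour 1, plus 1-hour gap → hour 2), AV cabling can start at hour 2 and finishes at hour 5.
Signage placement waits on AV cabling (finishes hour 5); venue access (finishes hour 1). The latest of these is hour 5, which is the earliest signage placement can start.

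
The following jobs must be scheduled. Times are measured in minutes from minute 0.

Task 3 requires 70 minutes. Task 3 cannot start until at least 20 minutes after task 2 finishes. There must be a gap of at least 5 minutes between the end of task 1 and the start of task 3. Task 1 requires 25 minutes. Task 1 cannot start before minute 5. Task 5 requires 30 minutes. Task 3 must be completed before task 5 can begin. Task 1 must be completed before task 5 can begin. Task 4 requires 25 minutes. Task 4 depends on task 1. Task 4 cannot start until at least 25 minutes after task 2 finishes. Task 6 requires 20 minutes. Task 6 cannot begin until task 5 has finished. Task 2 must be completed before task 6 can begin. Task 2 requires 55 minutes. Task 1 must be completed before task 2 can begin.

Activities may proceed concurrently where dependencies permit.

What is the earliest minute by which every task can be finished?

Task 1 waits on its own release at minute 5, so it starts at minute 5 and finishes at 5 + 25 = minute 30.
Task 2 cannot begin until task 1 (finishes minute 30). It runs from minute 30 to 30 + 55 = minute 85.
Task 4 has to wait for task 1 (finishes minute 30); task 2 (finishes minute 85, plus 25-minute gap → minute 110). The latest of these is minute 110, so task 4 runs minute 110 to 110 + 25 = minute 135.
Task 3 needs all of task 2 (finishes minute 85, plus 20-minute gap → minute 105); task 1 (finishes minute 30, plus 5-minute gap → minute 35). That puts its earliest start at minute 105; it finishes at 105 + 70 = minute 175.
Task 5 cannot start until task 3 (finishes minute 175); task 1 (finishes minute 30). The controlling bound is minute 175, so task 5 finishes at 175 + 30 = minute 205.
Task 6 cannot start until task 5 (finishes minute 205); task 2 (finishes minute 85). The controlling bound is minute 205, so task 6 finishes at 205 + 20 = minute 225.
All tasks are finished once the last one completes. Finish times: Task 1 at 30, Task 2 at 85, Task 3 at 175, Task 4 at 135, Task 5 at 205, Task 6 at 225. The latest is minute 225.

225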